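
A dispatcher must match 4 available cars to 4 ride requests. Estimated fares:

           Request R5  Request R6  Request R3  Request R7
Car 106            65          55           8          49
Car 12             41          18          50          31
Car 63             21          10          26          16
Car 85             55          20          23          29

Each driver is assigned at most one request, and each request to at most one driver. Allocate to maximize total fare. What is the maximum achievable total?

Optimal: Car 106→Request R6 ($55), Car 12→Request R3 ($50), Car 63→Request R7 ($16), Car 85→Request R5 ($55) — total 55+50+16+55 = $176.
Column-greedy (each request in turn goes to its best remaining driver) gives $151, worse by 25.
Swapping Car 85↔Car 106 (Car 85→Request R6 $20, Car 106→Request R5 $65) loses 25.

Maximum total: $176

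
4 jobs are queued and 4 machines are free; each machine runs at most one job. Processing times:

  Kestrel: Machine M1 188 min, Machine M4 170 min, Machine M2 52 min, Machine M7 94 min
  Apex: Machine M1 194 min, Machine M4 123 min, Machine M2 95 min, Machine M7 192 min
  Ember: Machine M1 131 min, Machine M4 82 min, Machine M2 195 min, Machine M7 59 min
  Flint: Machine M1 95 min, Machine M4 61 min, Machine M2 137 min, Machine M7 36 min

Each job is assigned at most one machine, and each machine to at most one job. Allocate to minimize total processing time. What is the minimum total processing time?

This is the linear assignment problem.
Optimal: Kestrel→Machine M2 (52 min), Apex→Machine M4 (123 min), Ember→Machine M7 (59 min), Flint→Machine M1 (95 min) — total 52+123+59+95 = 329 min.
Column-greedy (each machine in turn goes to its cheapest remaining job) gives 421 min, worse by 92.
Swapping Kestrel↔Ember (Kestrel→Machine M7 94 min, Ember→Machine M2 195 min) adds 178.

Min total: 329 min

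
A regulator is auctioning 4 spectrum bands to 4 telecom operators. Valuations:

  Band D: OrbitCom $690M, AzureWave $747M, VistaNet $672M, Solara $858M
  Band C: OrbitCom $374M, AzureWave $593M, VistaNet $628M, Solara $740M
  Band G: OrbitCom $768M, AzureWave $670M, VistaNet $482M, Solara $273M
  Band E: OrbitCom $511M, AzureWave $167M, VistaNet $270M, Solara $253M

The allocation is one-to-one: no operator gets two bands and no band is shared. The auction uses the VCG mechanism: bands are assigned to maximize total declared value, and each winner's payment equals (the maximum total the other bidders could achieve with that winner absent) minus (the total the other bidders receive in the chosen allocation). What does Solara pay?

Efficient allocation: OrbitCom→Band E ($511M), AzureWave→Band G ($670M), VistaNet→Band C ($628M), Solara→Band D ($858M); total welfare W = $2667M.
Solara receives Band D at value $858M, so the others get W − 858 = $1809M.
Without Solara: best allocation of the remaining 3 bidders over all 4 bands is OrbitCom→Band G ($768M), AzureWave→Band D ($747M), VistaNet→Band C ($628M), total $2143M.
VCG payment = (others' best without Solara) − (others' welfare with Solara) = 2143 − 1809 = $334M.

Solara pays $334M.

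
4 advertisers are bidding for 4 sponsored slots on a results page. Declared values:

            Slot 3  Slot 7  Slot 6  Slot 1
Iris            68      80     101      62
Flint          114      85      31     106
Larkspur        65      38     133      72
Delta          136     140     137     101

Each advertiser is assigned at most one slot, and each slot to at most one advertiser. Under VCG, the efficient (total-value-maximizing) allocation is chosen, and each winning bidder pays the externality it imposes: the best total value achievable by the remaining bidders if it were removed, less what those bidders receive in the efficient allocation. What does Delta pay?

Delta pays $8.

Efficient allocation: Iris→Slot 7 ($80), Flint→Slot 1 ($106), Larkspur→Slot 6 ($133), Delta→Slot 3 ($136); total welfare W = $455.
Delta receives Slot 3 at value $136, so the others get W − 136 = $319.
Without Delta: best allocation of the remaining 3 bidders over all 4 slots is Iris→Slot 7 ($80), Flint→Slot 3 ($114), Larkspur→Slot 6 ($133), total $327.
VCG payment = (others' best without Delta) − (others' welfare with Delta) = 327 − 319 = $8.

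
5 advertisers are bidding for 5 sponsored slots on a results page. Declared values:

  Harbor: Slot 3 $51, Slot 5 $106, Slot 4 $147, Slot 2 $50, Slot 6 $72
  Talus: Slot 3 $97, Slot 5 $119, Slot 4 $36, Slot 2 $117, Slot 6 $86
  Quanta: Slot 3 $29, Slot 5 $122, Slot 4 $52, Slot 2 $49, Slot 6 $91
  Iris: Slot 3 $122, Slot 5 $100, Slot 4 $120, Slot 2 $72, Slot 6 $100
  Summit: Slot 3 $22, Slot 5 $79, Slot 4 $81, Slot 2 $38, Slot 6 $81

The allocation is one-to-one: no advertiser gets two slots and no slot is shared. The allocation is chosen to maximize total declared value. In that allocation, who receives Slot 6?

Summit receives Slot 6.

This is a one-to-one assignment (maximum-weight bipartite matching).
Optimal: Harbor→Slot 4 ($147), Talus→Slot 2 ($117), Quanta→Slot 5 ($122), Iris→Slot 3 ($122), Summit→Slot 6 ($81) — total 147+117+122+122+81 = $589.
Row-greedy (each advertiser in turn takes its best remaining slot) gives $517, worse by 72.
Next-best assignment: Harbor→Slot 4, Talus→Slot 2, Quanta→Slot 6, Iris→Slot 3, Summit→Slot 5 = $556.
Swapping Talus↔Harbor (Talus→Slot 4 $36, Harbor→Slot 2 $50) loses 178.
Summit's own top slot is Slot 4 ($81), but forcing Summit→Slot 4 and reassigning the rest optimally gives only $517 — worse by 72.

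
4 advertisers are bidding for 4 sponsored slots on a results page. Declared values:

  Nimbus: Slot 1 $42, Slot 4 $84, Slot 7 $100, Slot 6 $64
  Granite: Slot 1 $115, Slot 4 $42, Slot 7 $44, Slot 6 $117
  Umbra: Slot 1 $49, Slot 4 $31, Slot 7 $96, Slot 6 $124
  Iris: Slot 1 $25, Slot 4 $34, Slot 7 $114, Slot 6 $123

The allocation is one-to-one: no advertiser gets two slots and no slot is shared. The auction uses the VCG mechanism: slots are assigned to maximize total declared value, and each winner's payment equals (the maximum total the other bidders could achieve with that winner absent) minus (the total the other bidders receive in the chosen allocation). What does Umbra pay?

Umbra pays $25.

Efficient allocation: Nimbus→Slot 4 ($84), Granite→Slot 1 ($115), Umbra→Slot 6 ($124), Iris→Slot 7 ($114); total welfare W = $437.
Umbra receives Slot 6 at value $124, so the others get W − 124 = $313.
Without Umbra: best allocation of the remaining 3 bidders over all 4 slots is Nimbus→Slot 7 ($100), Granite→Slot 1 ($115), Iris→Slot 6 ($123), total $338.
VCG payment = (others' best without Umbra) − (others' welfare with Umbra) = 338 − 313 = $25.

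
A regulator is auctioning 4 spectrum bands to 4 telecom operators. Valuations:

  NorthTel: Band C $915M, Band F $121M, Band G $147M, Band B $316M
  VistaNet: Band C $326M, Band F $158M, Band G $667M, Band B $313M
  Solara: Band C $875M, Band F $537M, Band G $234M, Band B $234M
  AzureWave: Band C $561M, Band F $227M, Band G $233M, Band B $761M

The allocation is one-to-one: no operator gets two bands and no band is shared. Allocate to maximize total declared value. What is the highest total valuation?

Maximum total: $2880M

Optimal: NorthTel→Band C ($915M), VistaNet→Band G ($667M), Solara→Band F ($537M), AzureWave→Band B ($761M) — total 915+667+537+761 = $2880M.
No other one-to-one assignment exceeds $2880M.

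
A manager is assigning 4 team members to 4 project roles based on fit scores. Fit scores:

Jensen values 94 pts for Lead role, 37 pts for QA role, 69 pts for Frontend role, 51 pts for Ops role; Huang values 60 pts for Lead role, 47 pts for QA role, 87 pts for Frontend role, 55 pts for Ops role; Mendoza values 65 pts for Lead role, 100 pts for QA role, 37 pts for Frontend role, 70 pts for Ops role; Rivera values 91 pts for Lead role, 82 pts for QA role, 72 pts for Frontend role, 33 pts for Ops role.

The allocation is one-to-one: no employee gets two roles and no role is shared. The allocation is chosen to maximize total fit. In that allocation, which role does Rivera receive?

Optimal: Jensen→Lead role (94 pts), Huang→Frontend role (87 pts), Mendoza→Ops role (70 pts), Rivera→QA role (82 pts) — total 94+87+70+82 = 333 pts.
Next-best assignment: Jensen→Ops role, Huang→Frontend role, Mendoza→QA role, Rivera→Lead role = 329 pts.
Swapping Mendoza↔Jensen (Mendoza→Lead role 65 pts, Jensen→Ops role 51 pts) loses 48.
Rivera's own top role is Lead role (91 pts), but forcing Rivera→Lead role and reassigning the rest optimally gives only 329 pts — worse by 4.

Rivera receives QA role.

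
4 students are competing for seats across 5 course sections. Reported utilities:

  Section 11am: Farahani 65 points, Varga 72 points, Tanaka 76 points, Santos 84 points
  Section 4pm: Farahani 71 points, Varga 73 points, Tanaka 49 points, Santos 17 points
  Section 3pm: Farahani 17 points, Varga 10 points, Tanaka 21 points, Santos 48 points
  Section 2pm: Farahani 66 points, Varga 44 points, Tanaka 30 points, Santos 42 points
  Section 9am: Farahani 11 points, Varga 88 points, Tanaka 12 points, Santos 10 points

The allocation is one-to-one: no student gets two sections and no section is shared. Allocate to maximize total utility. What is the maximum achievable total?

Max total: 287 points

Treat this as an assignment problem: match each student to one section.
Optimal: Farahani→Section 2pm (66 points), Varga→Section 9am (88 points), Tanaka→Section 4pm (49 points), Santos→Section 11am (84 points) — total 66+88+49+84 = 287 points.
Max-entry greedy (repeatedly take the single best remaining cell) gives 273 points, worse by 14.
Next-best assignment: Farahani→Section 4pm, Varga→Section 9am, Tanaka→Section 11am, Santos→Section 3pm = 283 points.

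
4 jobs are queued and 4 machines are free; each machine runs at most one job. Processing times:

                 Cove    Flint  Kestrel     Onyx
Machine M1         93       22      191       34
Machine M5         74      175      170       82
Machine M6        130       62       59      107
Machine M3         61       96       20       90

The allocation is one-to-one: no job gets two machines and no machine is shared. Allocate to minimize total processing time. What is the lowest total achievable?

Optimal: Cove→Machine M5 (74 min), Flint→Machine M6 (62 min), Kestrel→Machine M3 (20 min), Onyx→Machine M1 (34 min) — total 74+62+20+34 = 190 min.
Min-entry greedy (repeatedly take the single cheapest remaining cell) gives 223 min, worse by 33.
Checked against all permutations: 190 min is optimal.

Min total: 190 min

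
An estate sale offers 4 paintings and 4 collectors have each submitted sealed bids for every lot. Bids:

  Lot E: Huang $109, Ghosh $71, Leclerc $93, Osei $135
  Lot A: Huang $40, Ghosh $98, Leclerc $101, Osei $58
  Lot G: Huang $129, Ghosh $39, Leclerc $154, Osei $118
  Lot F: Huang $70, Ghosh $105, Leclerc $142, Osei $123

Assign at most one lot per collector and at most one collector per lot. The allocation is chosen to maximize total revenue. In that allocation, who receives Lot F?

Treat this as an assignment problem: match each collector to one lot.
Optimal: Huang→Lot G ($129), Ghosh→Lot A ($98), Leclerc→Lot F ($142), Osei→Lot E ($135) — total 129+98+142+135 = $504.
Row-greedy (each collector in turn takes its best remaining lot) gives $470, worse by 34.
Leclerc's own top lot is Lot G ($154), but forcing Leclerc→Lot G and reassigning the rest optimally gives only $484 — worse by 20.

Leclerc receives Lot F.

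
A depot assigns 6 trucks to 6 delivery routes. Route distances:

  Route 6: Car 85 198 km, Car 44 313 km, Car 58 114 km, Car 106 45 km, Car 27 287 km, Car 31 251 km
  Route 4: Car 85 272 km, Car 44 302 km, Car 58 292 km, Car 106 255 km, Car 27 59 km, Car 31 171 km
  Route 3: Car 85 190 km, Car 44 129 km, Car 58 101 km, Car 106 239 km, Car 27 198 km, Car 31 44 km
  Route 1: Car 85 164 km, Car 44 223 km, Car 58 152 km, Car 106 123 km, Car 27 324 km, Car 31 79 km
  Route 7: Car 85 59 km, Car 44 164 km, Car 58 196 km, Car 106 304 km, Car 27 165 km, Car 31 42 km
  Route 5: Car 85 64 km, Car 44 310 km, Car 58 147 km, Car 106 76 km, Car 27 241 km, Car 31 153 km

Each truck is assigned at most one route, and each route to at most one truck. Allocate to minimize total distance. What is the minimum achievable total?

Min total: 491 km

This is the linear assignment problem.
Optimal: Car 85→Route 5 (64 km), Car 44→Route 3 (129 km), Car 58→Route 1 (152 km), Car 106→Route 6 (45 km), Car 27→Route 4 (59 km), Car 31→Route 7 (42 km) — total 64+129+152+45+59+42 = 491 km.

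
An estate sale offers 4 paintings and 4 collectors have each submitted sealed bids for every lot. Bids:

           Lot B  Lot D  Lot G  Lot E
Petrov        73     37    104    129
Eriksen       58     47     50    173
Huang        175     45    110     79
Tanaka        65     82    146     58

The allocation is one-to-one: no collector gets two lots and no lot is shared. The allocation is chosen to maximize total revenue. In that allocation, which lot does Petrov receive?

Petrov receives Lot G.

Optimal: Petrov→Lot G ($104), Eriksen→Lot E ($173), Huang→Lot B ($175), Tanaka→Lot D ($82) — total 104+173+175+82 = $534.
Row-greedy (each collector in turn takes its best remaining lot) gives $379, worse by 155.
Checked against all permutations: $534 is optimal.
Petrov's own top lot is Lot E ($129), but forcing Petrov→Lot E and reassigning the rest optimally gives only $497 — worse by 37.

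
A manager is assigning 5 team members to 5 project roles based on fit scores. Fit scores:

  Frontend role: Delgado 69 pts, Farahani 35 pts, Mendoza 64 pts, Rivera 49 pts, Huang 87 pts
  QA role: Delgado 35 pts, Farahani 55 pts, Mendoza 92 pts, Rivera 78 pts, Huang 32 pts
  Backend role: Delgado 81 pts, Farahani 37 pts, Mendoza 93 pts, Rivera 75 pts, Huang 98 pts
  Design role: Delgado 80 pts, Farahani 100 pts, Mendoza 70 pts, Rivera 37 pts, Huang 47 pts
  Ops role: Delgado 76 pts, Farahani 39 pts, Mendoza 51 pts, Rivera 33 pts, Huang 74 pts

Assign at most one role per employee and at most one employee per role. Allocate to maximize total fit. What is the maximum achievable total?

Max total: 434 pts

Optimal: Delgado→Ops role (76 pts), Farahani→Design role (100 pts), Mendoza→Backend role (93 pts), Rivera→QA role (78 pts), Huang→Frontend role (87 pts) — total 76+100+93+78+87 = 434 pts.
Max-entry greedy (repeatedly take the single best remaining cell) gives 415 pts, worse by 19.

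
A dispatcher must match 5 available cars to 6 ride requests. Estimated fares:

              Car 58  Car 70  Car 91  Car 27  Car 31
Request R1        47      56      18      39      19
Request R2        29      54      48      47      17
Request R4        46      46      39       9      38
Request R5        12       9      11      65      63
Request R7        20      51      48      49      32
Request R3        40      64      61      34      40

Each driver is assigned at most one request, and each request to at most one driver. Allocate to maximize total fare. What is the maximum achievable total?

Maximum total: $275

This is a one-to-one assignment (maximum-weight bipartite matching).
Optimal: Car 58→Request R4 ($46), Car 70→Request R1 ($56), Car 91→Request R3 ($61), Car 27→Request R7 ($49), Car 31→Request R5 ($63) — total 46+56+61+49+63 = $275.
Max-entry greedy (repeatedly take the single best remaining cell) gives $262, worse by 13.
Swapping Car 70↔Car 27 (Car 70→Request R7 $51, Car 27→Request R1 $39) loses 15.
Every other assignment is strictly worse.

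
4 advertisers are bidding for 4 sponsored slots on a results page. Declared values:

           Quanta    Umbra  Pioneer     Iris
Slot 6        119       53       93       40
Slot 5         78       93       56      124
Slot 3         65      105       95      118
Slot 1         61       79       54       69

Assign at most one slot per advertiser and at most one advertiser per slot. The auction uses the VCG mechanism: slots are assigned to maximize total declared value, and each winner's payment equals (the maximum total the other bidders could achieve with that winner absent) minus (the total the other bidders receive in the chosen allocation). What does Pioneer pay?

Efficient allocation: Quanta→Slot 6 ($119), Umbra→Slot 1 ($79), Pioneer→Slot 3 ($95), Iris→Slot 5 ($124); total welfare W = $417.
Pioneer receives Slot 3 at value $95, so the others get W − 95 = $322.
Without Pioneer: best allocation of the remaining 3 bidders over all 4 slots is Quanta→Slot 6 ($119), Umbra→Slot 3 ($105), Iris→Slot 5 ($124), total $348.
VCG payment = (others' best without Pioneer) − (others' welfare with Pioneer) = 348 − 322 = $26.

Pioneer pays $26.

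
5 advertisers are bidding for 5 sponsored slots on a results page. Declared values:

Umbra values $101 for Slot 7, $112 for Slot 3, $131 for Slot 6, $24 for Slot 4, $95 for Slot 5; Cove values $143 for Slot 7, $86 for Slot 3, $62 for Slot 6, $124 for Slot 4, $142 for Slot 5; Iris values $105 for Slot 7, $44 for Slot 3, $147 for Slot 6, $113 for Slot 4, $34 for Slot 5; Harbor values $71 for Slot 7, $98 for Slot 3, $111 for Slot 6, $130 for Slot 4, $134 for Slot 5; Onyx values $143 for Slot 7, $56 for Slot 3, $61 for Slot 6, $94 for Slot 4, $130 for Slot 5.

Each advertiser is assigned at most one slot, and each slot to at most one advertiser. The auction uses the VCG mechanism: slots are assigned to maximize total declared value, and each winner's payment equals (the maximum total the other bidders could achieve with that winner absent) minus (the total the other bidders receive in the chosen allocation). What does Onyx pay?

Efficient allocation: Umbra→Slot 3 ($112), Cove→Slot 5 ($142), Iris→Slot 6 ($147), Harbor→Slot 4 ($130), Onyx→Slot 7 ($143); total welfare W = $674.
Onyx receives Slot 7 at value $143, so the others get W − 143 = $531.
Without Onyx: best allocation of the remaining 4 bidders over all 5 slots is Umbra→Slot 3 ($112), Cove→Slot 7 ($143), Iris→Slot 6 ($147), Harbor→Slot 5 ($134), total $536.
VCG payment = (others' best without Onyx) − (others' welfare with Onyx) = 536 − 531 = $5.

Onyx pays $5.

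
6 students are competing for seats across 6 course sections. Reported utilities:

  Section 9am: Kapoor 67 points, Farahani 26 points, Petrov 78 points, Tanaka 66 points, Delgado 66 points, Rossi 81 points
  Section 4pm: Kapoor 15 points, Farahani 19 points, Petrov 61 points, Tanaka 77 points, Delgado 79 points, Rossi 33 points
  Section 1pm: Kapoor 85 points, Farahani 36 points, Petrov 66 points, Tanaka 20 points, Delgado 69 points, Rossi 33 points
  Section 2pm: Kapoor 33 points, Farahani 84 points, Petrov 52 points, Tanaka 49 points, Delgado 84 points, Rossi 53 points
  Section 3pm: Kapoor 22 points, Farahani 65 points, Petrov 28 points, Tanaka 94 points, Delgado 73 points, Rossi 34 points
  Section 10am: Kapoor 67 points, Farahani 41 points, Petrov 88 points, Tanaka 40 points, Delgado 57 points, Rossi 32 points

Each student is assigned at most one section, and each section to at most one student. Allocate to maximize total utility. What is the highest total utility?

Maximum total: 511 points

Treat this as an assignment problem: match each student to one section.
Optimal: Kapoor→Section 1pm (85 points), Farahani→Section 2pm (84 points), Petrov→Section 10am (88 points), Tanaka→Section 3pm (94 points), Delgado→Section 4pm (79 points), Rossi→Section 9am (81 points) — total 85+84+88+94+79+81 = 511 points.
Next-best assignment: Kapoor→Section 1pm, Farahani→Section 2pm, Petrov→Section 10am, Tanaka→Section 4pm, Delgado→Section 3pm, Rossi→Section 9am = 488 points.
Checked against all permutations: 511 points is optimal.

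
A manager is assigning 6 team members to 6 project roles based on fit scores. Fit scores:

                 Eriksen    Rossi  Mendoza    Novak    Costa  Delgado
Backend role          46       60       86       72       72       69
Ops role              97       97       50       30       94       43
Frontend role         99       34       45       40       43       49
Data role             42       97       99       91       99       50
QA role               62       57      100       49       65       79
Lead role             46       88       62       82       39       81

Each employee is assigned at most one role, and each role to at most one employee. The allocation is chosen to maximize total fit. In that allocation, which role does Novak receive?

Optimal: Eriksen→Frontend role (99 pts), Rossi→Ops role (97 pts), Mendoza→QA role (100 pts), Novak→Backend role (72 pts), Costa→Data role (99 pts), Delgado→Lead role (81 pts) — total 99+97+100+72+99+81 = 548 pts.
Max-entry greedy (repeatedly take the single best remaining cell) gives 546 pts, worse by 2.
Next-best assignment: Eriksen→Frontend role, Rossi→Ops role, Mendoza→QA role, Novak→Lead role, Costa→Data role, Delgado→Backend role = 546 pts.
No other one-to-one assignment exceeds 548 pts.
Novak's own top role is Data role (91 pts), but forcing Novak→Data role and reassigning the rest optimally gives only 541 pts — worse by 7.

Novak receives Backend role.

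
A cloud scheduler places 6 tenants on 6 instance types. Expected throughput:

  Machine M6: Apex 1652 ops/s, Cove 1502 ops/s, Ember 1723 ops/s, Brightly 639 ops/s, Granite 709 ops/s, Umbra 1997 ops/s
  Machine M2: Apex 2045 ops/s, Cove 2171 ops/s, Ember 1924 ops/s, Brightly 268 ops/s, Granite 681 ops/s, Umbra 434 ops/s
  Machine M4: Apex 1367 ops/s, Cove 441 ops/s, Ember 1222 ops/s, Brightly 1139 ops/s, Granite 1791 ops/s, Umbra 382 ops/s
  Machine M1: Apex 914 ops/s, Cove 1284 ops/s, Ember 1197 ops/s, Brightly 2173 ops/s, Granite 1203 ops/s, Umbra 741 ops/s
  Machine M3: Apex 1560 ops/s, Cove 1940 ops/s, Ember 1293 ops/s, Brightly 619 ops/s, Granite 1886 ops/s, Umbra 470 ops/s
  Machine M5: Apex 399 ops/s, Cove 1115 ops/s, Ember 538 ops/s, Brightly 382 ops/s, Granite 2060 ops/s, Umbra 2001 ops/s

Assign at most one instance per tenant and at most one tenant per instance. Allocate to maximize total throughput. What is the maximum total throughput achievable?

Optimal: Apex→Machine M2 (2045 ops/s), Cove→Machine M3 (1940 ops/s), Ember→Machine M6 (1723 ops/s), Brightly→Machine M1 (2173 ops/s), Granite→Machine M4 (1791 ops/s), Umbra→Machine M5 (2001 ops/s) — total 2045+1940+1723+2173+1791+2001 = 11673 ops/s.

Max total: 11673 ops/s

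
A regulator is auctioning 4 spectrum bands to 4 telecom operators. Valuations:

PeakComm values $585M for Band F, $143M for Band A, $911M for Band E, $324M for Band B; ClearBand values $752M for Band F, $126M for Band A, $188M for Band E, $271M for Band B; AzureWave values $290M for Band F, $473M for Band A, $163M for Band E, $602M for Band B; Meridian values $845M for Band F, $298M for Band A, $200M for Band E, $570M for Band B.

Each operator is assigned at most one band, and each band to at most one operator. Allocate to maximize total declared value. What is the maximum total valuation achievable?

Optimal: PeakComm→Band E ($911M), ClearBand→Band F ($752M), AzureWave→Band A ($473M), Meridian→Band B ($570M) — total 911+752+473+570 = $2706M.
Column-greedy (each band in turn goes to its best remaining operator) gives $2500M, worse by 206.
Next-best assignment: PeakComm→Band E, ClearBand→Band F, AzureWave→Band B, Meridian→Band A = $2563M.
Swapping PeakComm↔AzureWave (PeakComm→Band A $143M, AzureWave→Band E $163M) loses 1078.

Maximum total: $2706M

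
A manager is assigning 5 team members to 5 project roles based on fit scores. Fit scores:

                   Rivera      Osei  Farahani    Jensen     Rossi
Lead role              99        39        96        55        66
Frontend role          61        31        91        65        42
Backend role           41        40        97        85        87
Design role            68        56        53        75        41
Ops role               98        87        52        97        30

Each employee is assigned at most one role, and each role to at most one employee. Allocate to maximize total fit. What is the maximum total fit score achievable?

Maximum total: 439 pts

Optimal: Rivera→Lead role (99 pts), Osei→Ops role (87 pts), Farahani→Frontend role (91 pts), Jensen→Design role (75 pts), Rossi→Backend role (87 pts) — total 99+87+91+75+87 = 439 pts.
Row-greedy (each employee in turn takes its best remaining role) gives 400 pts, worse by 39.
Swapping Rossi↔Jensen (Rossi→Design role 41 pts, Jensen→Backend role 85 pts) loses 36.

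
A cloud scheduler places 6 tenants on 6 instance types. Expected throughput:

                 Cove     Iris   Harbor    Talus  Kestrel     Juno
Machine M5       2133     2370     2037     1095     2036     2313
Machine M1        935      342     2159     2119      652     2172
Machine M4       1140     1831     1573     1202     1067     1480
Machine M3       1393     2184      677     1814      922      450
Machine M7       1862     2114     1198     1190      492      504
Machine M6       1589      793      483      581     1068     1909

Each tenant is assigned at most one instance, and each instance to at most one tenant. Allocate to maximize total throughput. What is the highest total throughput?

This is a one-to-one assignment (maximum-weight bipartite matching).
Optimal: Cove→Machine M7 (1862 ops/s), Iris→Machine M3 (2184 ops/s), Harbor→Machine M4 (1573 ops/s), Talus→Machine M1 (2119 ops/s), Kestrel→Machine M5 (2036 ops/s), Juno→Machine M6 (1909 ops/s) — total 1862+2184+1573+2119+2036+1909 = 11683 ops/s.
Row-greedy (each tenant in turn takes its best remaining instance) gives 9250 ops/s, worse by 2433.
Swapping Harbor↔Cove (Harbor→Machine M7 1198 ops/s, Cove→Machine M4 1140 ops/s) loses 1097.

Max total: 11683 ops/s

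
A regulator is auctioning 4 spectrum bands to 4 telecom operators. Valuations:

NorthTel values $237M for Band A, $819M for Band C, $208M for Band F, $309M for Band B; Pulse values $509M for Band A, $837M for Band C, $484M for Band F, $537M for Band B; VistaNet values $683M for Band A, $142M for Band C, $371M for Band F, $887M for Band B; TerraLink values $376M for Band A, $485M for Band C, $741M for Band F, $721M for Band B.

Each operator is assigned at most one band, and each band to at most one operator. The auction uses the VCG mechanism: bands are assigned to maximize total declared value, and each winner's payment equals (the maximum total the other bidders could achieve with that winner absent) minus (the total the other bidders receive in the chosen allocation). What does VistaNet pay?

Efficient allocation: NorthTel→Band C ($819M), Pulse→Band A ($509M), VistaNet→Band B ($887M), TerraLink→Band F ($741M); total welfare W = $2956M.
VistaNet receives Band B at value $887M, so the others get W − 887 = $2069M.
Without VistaNet: best allocation of the remaining 3 bidders over all 4 bands is NorthTel→Band C ($819M), Pulse→Band B ($537M), TerraLink→Band F ($741M), total $2097M.
VCG payment = (others' best without VistaNet) − (others' welfare with VistaNet) = 2097 − 2069 = $28M.

VistaNet pays $28M.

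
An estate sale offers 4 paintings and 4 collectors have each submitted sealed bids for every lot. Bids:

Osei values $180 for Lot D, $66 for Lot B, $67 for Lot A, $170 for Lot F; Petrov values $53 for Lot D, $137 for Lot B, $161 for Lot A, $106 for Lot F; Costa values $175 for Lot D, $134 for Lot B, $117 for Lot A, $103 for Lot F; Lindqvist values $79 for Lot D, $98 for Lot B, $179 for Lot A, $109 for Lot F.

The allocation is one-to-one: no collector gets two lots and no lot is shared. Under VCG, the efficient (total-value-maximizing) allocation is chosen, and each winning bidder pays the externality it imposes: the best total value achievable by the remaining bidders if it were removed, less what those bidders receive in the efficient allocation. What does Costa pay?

Costa pays $10.

Efficient allocation: Osei→Lot F ($170), Petrov→Lot B ($137), Costa→Lot D ($175), Lindqvist→Lot A ($179); total welfare W = $661.
Costa receives Lot D at value $175, so the others get W − 175 = $486.
Without Costa: best allocation of the remaining 3 bidders over all 4 lots is Osei→Lot D ($180), Petrov→Lot B ($137), Lindqvist→Lot A ($179), total $496.
VCG payment = (others' best without Costa) − (others' welfare with Costa) = 496 − 486 = $10.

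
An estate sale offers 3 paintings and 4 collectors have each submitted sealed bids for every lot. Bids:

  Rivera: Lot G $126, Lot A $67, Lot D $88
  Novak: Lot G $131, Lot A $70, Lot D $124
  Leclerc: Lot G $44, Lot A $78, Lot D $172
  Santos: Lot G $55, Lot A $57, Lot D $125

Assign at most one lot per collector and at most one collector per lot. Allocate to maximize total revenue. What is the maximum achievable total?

Optimal: Novak→Lot G ($131), Rivera→Lot A ($67), Leclerc→Lot D ($172) — total 131+67+172 = $370.
Row-greedy (each collector in turn takes its best remaining lot) gives $328, worse by 42.
Next-best assignment: Rivera→Lot G, Novak→Lot A, Leclerc→Lot D = $368.

Maximum total: $370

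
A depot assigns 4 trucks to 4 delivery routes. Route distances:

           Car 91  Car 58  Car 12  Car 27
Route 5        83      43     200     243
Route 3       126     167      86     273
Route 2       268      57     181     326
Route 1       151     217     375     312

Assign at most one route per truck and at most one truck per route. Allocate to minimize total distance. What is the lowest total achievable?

Min total: 537 km

Optimal: Car 91→Route 1 (151 km), Car 58→Route 2 (57 km), Car 12→Route 3 (86 km), Car 27→Route 5 (243 km) — total 151+57+86+243 = 537 km.
Column-greedy (each route in turn goes to its cheapest remaining truck) gives 709 km, worse by 172.
Next-best assignment: Car 91→Route 5, Car 58→Route 2, Car 12→Route 3, Car 27→Route 1 = 538 km.
Swapping Car 12↔Car 27 (Car 12→Route 5 200 km, Car 27→Route 3 273 km) adds 144.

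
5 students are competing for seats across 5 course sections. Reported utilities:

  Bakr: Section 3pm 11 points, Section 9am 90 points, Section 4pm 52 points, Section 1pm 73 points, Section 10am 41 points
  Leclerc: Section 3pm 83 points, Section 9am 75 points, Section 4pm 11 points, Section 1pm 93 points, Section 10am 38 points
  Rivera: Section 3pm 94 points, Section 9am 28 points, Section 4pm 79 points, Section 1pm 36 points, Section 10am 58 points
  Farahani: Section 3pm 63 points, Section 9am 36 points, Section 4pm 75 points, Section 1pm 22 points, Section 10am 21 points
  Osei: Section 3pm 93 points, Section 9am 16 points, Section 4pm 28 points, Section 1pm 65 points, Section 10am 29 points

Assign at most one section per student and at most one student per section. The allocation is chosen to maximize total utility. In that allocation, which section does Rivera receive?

Rivera receives Section 10am.

Optimal: Bakr→Section 9am (90 points), Leclerc→Section 1pm (93 points), Rivera→Section 10am (58 points), Farahani→Section 4pm (75 points), Osei→Section 3pm (93 points) — total 90+93+58+75+93 = 409 points.
Max-entry greedy (repeatedly take the single best remaining cell) gives 381 points, worse by 28.
Swapping Bakr↔Leclerc (Bakr→Section 1pm 73 points, Leclerc→Section 9am 75 points) loses 35.
Rivera's own top section is Section 3pm (94 points), but forcing Rivera→Section 3pm and reassigning the rest optimally gives only 381 points — worse by 28.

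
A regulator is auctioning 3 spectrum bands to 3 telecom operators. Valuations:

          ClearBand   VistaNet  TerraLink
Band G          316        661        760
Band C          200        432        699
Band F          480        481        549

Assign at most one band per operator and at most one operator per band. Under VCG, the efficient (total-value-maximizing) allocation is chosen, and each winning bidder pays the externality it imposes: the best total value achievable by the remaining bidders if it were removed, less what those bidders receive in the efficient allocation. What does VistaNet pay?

VistaNet pays $61M.

Efficient allocation: ClearBand→Band F ($480M), VistaNet→Band G ($661M), TerraLink→Band C ($699M); total welfare W = $1840M.
VistaNet receives Band G at value $661M, so the others get W − 661 = $1179M.
Without VistaNet: best allocation of the remaining 2 bidders over all 3 bands is ClearBand→Band F ($480M), TerraLink→Band G ($760M), total $1240M.
VCG payment = (others' best without VistaNet) − (others' welfare with VistaNet) = 1240 − 1179 = $61M.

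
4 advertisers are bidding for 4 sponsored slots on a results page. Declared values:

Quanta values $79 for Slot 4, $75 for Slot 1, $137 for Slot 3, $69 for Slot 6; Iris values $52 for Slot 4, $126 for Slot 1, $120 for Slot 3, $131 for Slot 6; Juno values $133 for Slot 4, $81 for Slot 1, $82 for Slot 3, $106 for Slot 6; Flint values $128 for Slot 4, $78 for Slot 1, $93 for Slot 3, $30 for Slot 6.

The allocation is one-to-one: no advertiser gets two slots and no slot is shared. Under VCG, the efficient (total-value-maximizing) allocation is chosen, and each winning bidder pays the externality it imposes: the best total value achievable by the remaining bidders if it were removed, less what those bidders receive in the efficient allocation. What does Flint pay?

Efficient allocation: Quanta→Slot 3 ($137), Iris→Slot 1 ($126), Juno→Slot 6 ($106), Flint→Slot 4 ($128); total welfare W = $497.
Flint receives Slot 4 at value $128, so the others get W − 128 = $369.
Without Flint: best allocation of the remaining 3 bidders over all 4 slots is Quanta→Slot 3 ($137), Iris→Slot 6 ($131), Juno→Slot 4 ($133), total $401.
VCG payment = (others' best without Flint) − (others' welfare with Flint) = 401 − 369 = $32.

Flint pays $32.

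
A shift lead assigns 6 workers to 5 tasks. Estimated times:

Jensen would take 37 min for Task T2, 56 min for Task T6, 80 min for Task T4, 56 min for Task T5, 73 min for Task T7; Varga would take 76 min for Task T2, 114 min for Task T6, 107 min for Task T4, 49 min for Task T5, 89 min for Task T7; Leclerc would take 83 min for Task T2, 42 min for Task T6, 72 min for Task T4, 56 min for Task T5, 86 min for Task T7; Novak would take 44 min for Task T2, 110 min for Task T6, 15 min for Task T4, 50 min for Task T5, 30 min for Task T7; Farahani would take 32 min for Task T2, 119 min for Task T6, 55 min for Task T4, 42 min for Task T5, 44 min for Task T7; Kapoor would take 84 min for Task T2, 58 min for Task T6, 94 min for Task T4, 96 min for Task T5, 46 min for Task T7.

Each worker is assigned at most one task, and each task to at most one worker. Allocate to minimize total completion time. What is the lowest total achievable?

Treat this as an assignment problem: match each worker to one task.
Optimal: Jensen→Task T2 (37 min), Leclerc→Task T6 (42 min), Novak→Task T4 (15 min), Farahani→Task T5 (42 min), Kapoor→Task T7 (46 min) — total 37+42+15+42+46 = 182 min.
Next-best assignment: Farahani→Task T2, Leclerc→Task T6, Novak→Task T4, Varga→Task T5, Kapoor→Task T7 = 184 min.
Checked against all permutations: 182 min is optimal.

Minimum total: 182 min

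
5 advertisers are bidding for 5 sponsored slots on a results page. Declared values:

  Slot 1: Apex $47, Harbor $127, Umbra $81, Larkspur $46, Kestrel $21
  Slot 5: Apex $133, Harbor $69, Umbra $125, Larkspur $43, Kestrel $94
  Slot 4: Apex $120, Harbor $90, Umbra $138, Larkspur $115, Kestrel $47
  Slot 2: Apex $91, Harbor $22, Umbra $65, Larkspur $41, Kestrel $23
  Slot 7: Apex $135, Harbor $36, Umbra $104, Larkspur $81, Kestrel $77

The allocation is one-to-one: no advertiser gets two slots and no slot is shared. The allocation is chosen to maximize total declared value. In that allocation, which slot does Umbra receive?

Umbra receives Slot 2.

Optimal: Apex→Slot 7 ($135), Harbor→Slot 1 ($127), Umbra→Slot 2 ($65), Larkspur→Slot 4 ($115), Kestrel→Slot 5 ($94) — total 135+127+65+115+94 = $536.
Column-greedy (each slot in turn goes to its best remaining advertiser) gives $516, worse by 20.
Umbra's own top slot is Slot 4 ($138), but forcing Umbra→Slot 4 and reassigning the rest optimally gives only $535 — worse by 1.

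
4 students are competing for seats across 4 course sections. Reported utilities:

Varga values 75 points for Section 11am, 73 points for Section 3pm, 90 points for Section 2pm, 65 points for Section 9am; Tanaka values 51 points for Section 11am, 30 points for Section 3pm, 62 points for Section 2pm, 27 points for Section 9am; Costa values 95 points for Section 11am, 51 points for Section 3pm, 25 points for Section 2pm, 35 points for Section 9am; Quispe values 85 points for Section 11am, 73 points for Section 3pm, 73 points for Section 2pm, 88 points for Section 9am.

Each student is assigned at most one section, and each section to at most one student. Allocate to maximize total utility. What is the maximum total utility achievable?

Max total: 318 points

Optimal: Varga→Section 3pm (73 points), Tanaka→Section 2pm (62 points), Costa→Section 11am (95 points), Quispe→Section 9am (88 points) — total 73+62+95+88 = 318 points.
Max-entry greedy (repeatedly take the single best remaining cell) gives 303 points, worse by 15.
Next-best assignment: Varga→Section 2pm, Tanaka→Section 3pm, Costa→Section 11am, Quispe→Section 9am = 303 points.
Swapping Quispe↔Tanaka (Quispe→Section 2pm 73 points, Tanaka→Section 9am 27 points) loses 50.
Checked against all permutations: 318 points is optimal.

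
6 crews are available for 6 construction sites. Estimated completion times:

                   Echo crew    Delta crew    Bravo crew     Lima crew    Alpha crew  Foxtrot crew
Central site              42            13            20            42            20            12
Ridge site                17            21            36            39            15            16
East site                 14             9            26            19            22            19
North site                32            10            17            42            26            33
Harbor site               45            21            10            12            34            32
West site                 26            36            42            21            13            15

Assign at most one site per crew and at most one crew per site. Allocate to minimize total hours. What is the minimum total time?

This is the linear assignment problem.
Optimal: Echo crew→Ridge site (17 hours), Delta crew→East site (9 hours), Bravo crew→North site (17 hours), Lima crew→Harbor site (12 hours), Alpha crew→West site (13 hours), Foxtrot crew→Central site (12 hours) — total 17+9+17+12+13+12 = 80 hours.
Row-greedy (each crew in turn takes its cheapest remaining site) gives 82 hours, worse by 2.
Next-best assignment: Echo crew→Ridge site, Delta crew→North site, Bravo crew→Harbor site, Lima crew→East site, Alpha crew→West site, Foxtrot crew→Central site = 81 hours.
Swapping Echo crew↔Lima crew (Echo crew→Harbor site 45 hours, Lima crew→Ridge site 39 hours) adds 55.
Checked against all permutations: 80 hours is optimal.

Minimum total: 80 hours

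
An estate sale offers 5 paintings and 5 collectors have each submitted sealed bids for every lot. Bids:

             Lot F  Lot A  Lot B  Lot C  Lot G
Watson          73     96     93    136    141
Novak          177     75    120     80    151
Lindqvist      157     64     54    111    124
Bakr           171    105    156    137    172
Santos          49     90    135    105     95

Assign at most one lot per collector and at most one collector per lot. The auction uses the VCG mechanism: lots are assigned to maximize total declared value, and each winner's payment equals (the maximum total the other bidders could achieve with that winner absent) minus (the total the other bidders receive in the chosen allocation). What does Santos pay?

Efficient allocation: Watson→Lot A ($96), Novak→Lot F ($177), Lindqvist→Lot C ($111), Bakr→Lot G ($172), Santos→Lot B ($135); total welfare W = $691.
Santos receives Lot B at value $135, so the others get W − 135 = $556.
Without Santos: best allocation of the remaining 4 bidders over all 5 lots is Watson→Lot C ($136), Novak→Lot G ($151), Lindqvist→Lot F ($157), Bakr→Lot B ($156), total $600.
VCG payment = (others' best without Santos) − (others' welfare with Santos) = 600 − 556 = $44.

Santos pays $44.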